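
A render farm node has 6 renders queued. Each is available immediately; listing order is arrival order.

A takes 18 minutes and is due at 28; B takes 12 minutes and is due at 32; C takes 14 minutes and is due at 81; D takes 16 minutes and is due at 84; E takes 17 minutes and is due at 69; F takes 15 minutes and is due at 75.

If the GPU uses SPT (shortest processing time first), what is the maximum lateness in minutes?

SPT (increasing processing time): B C F D E A.
B: 0→12, due 32, lateness -20
C: 12→26, due 81, lateness -55
F: 26→41, due 75, lateness -34
D: 41→57, due 84, lateness -27
E: 57→74, due 69, lateness 5
A: 74→92, due 28, lateness 64
Maximum = 64.

64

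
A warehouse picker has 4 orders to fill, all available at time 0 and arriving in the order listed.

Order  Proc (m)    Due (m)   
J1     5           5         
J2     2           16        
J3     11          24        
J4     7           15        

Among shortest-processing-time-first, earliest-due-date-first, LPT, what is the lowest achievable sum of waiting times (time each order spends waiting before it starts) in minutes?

SPT (increasing processing time): J2 J1 J4 J3.
J2: waits 0, runs 0→2
J1: waits 2, runs 2→7
J4: waits 7, runs 7→14
J3: waits 14, runs 14→25
Sum = 0+2+7+14 = 23.
EDD (increasing due date): J1 J4 J2 J3.
J1: waits 0, runs 0→5
J4: waits 5, runs 5→12
J2: waits 12, runs 12→14
J3: waits 14, runs 14→25
Sum = 0+5+12+14 = 31.
LPT (decreasing processing time): J3 J4 J1 J2.
J3: waits 0, runs 0→11
J4: waits 11, runs 11→18
J1: waits 18, runs 18→23
J2: waits 23, runs 23→25
Sum = 0+11+18+23 = 52.
SPT 23, EDD 31, LPT 52 → minimum 23.

23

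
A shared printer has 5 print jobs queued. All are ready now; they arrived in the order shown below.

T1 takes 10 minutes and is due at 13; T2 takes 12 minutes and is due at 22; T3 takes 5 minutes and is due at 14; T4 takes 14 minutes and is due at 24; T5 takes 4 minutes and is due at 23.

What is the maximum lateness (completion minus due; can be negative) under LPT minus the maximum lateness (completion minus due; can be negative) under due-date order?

6

LPT (decreasing processing time): T4 T2 T1 T3 T5.
T4: 0→14, due 24, lateness -10
T2: 14→26, due 22, lateness 4
T1: 26→36, due 13, lateness 23
T3: 36→41, due 14, lateness 27
T5: 41→45, due 23, lateness 22
Maximum = 27.
EDD (increasing due date): T1 T3 T2 T5 T4.
T1: 0→10, due 13, lateness -3
T3: 10→15, due 14, lateness 1
T2: 15→27, due 22, lateness 5
T5: 27→31, due 23, lateness 8
T4: 31→45, due 24, lateness 21
Maximum = 21.
Difference = 27 − 21 = 6.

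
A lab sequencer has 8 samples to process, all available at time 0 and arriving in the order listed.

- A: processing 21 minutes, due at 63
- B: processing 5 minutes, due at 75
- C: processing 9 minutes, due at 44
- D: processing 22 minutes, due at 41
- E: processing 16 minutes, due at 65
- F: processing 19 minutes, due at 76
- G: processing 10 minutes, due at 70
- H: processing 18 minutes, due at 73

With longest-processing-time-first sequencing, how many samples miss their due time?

5

LPT (decreasing processing time): D A F H E G C B.
D: 0→22, due 41, tardiness 0
A: 22→43, due 63, tardiness 0
F: 43→62, due 76, tardiness 0
H: 62→80, due 73, tardiness 7
E: 80→96, due 65, tardiness 31
G: 96→106, due 70, tardiness 36
C: 106→115, due 44, tardiness 71
B: 115→120, due 75, tardiness 45
Late samples: 5.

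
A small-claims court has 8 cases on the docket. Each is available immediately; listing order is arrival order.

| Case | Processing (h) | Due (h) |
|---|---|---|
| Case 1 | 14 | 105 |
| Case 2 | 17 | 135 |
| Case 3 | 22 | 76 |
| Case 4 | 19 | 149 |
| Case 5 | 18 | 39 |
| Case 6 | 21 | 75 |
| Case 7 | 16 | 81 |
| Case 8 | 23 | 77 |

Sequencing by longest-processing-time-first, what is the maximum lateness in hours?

LPT (decreasing processing time): Case 8 Case 3 Case 6 Case 4 Case 5 Case 2 Case 7 Case 1.
Case 8: 0→23, due 77, lateness -54
Case 3: 23→45, due 76, lateness -31
Case 6: 45→66, due 75, lateness -9
Case 4: 66→85, due 149, lateness -64
Case 5: 85→103, due 39, lateness 64
Case 2: 103→120, due 135, lateness -15
Case 7: 120→136, due 81, lateness 55
Case 1: 136→150, due 105, lateness 45
Maximum = 64.

64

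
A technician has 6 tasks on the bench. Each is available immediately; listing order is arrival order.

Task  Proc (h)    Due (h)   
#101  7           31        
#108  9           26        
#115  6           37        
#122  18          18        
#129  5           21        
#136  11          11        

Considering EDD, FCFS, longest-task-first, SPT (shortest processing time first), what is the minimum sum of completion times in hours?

155

EDD (increasing due date): #136 #122 #129 #108 #101 #115.
#136: 0→11
#122: 11→29
#129: 29→34
#108: 34→43
#101: 43→50
#115: 50→56
Sum = 11+29+34+43+50+56 = 223.
FIFO (arrival order): #101 #108 #115 #122 #129 #136.
#101: 0→7
#108: 7→16
#115: 16→22
#122: 22→40
#129: 40→45
#136: 45→56
Sum = 7+16+22+40+45+56 = 186.
LPT (decreasing processing time): #122 #136 #108 #101 #115 #129.
#122: 0→18
#136: 18→29
#108: 29→38
#101: 38→45
#115: 45→51
#129: 51→56
Sum = 18+29+38+45+51+56 = 237.
SPT (increasing processing time): #129 #115 #101 #108 #136 #122.
#129: 0→5
#115: 5→11
#101: 11→18
#108: 18→27
#136: 27→38
#122: 38→56
Sum = 5+11+18+27+38+56 = 155.
EDD 223, FIFO 186, LPT 237, SPT 155 → minimum 155.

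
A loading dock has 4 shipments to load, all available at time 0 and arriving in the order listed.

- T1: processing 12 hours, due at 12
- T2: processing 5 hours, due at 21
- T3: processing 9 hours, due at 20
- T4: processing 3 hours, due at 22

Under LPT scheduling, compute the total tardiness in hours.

LPT (decreasing processing time): T1 T3 T2 T4.
T1: 0→12, due 12, tardiness 0
T3: 12→21, due 20, tardiness 1
T2: 21→26, due 21, tardiness 5
T4: 26→29, due 22, tardiness 7
Sum = 0+1+5+7 = 13.

13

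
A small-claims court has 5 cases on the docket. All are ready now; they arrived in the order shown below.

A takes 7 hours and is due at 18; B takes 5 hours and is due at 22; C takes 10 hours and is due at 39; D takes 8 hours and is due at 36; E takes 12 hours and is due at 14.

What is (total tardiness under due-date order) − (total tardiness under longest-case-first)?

-33

EDD (increasing due date): E A B D C.
E: 0→12, due 14, tardiness 0
A: 12→19, due 18, tardiness 1
B: 19→24, due 22, tardiness 2
D: 24→32, due 36, tardiness 0
C: 32→42, due 39, tardiness 3
Sum = 0+1+2+0+3 = 6.
LPT (decreasing processing time): E C D A B.
E: 0→12, due 14, tardiness 0
C: 12→22, due 39, tardiness 0
D: 22→30, due 36, tardiness 0
A: 30→37, due 18, tardiness 19
B: 37→42, due 22, tardiness 20
Sum = 0+0+0+19+20 = 39.
Difference = 6 − 39 = -33.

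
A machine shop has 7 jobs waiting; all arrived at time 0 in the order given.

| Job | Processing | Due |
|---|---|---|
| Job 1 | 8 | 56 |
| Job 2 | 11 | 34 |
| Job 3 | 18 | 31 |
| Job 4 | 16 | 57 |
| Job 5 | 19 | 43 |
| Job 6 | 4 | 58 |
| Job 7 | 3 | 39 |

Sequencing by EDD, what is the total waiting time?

EDD (increasing due date): Job 3 Job 2 Job 7 Job 5 Job 1 Job 4 Job 6.
Job 3: waits 0, runs 0→18
Job 2: waits 18, runs 18→29
Job 7: waits 29, runs 29→32
Job 5: waits 32, runs 32→51
Job 1: waits 51, runs 51→59
Job 4: waits 59, runs 59→75
Job 6: waits 75, runs 75→79
Sum = 0+18+29+32+51+59+75 = 264.

264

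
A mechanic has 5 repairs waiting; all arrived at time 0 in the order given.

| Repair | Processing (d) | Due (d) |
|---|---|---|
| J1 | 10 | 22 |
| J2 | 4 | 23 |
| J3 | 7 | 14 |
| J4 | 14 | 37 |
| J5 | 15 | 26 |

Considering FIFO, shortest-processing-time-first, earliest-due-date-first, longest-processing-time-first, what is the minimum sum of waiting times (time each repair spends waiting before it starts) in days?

71

FIFO (arrival order): J1 J2 J3 J4 J5.
J1: waits 0, runs 0→10
J2: waits 10, runs 10→14
J3: waits 14, runs 14→21
J4: waits 21, runs 21→35
J5: waits 35, runs 35→50
Sum = 0+10+14+21+35 = 80.
SPT (increasing processing time): J2 J3 J1 J4 J5.
J2: waits 0, runs 0→4
J3: waits 4, runs 4→11
J1: waits 11, runs 11→21
J4: waits 21, runs 21→35
J5: waits 35, runs 35→50
Sum = 0+4+11+21+35 = 71.
EDD (increasing due date): J3 J1 J2 J5 J4.
J3: waits 0, runs 0→7
J1: waits 7, runs 7→17
J2: waits 17, runs 17→21
J5: waits 21, runs 21→36
J4: waits 36, runs 36→50
Sum = 0+7+17+21+36 = 81.
LPT (decreasing processing time): J5 J4 J1 J3 J2.
J5: waits 0, runs 0→15
J4: waits 15, runs 15→29
J1: waits 29, runs 29→39
J3: waits 39, runs 39→46
J2: waits 46, runs 46→50
Sum = 0+15+29+39+46 = 129.
FIFO 80, SPT 71, EDD 81, LPT 129 → minimum 71.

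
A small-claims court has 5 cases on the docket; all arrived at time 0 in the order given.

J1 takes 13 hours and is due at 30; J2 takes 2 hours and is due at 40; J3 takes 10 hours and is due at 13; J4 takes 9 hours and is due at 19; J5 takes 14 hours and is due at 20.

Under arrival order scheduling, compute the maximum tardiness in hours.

28

FIFO (arrival order): J1 J2 J3 J4 J5.
J1: 0→13, due 30, tardiness 0
J2: 13→15, due 40, tardiness 0
J3: 15→25, due 13, tardiness 12
J4: 25→34, due 19, tardiness 15
J5: 34→48, due 20, tardiness 28
Maximum = 28.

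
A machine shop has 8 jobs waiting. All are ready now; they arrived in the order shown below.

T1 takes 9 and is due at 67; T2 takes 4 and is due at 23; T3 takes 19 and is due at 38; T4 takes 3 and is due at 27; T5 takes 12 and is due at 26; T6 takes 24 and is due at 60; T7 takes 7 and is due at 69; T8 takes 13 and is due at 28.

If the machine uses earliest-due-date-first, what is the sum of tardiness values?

EDD (increasing due date): T2 T5 T4 T8 T3 T6 T1 T7.
T2: 0→4, due 23, tardiness 0
T5: 4→16, due 26, tardiness 0
T4: 16→19, due 27, tardiness 0
T8: 19→32, due 28, tardiness 4
T3: 32→51, due 38, tardiness 13
T6: 51→75, due 60, tardiness 15
T1: 75→84, due 67, tardiness 17
T7: 84→91, due 69, tardiness 22
Sum = 0+0+0+4+13+15+17+22 = 71.

71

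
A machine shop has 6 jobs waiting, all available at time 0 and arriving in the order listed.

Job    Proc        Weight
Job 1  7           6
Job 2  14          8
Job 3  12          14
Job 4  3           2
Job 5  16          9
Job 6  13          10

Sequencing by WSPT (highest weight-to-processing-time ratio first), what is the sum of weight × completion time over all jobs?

WSPT (decreasing weight/processing-time ratio): Job 3 Job 1 Job 6 Job 4 Job 2 Job 5.
Job 3: finishes 12, weight 14, w·C = 168
Job 1: finishes 19, weight 6, w·C = 114
Job 6: finishes 32, weight 10, w·C = 320
Job 4: finishes 35, weight 2, w·C = 70
Job 2: finishes 49, weight 8, w·C = 392
Job 5: finishes 65, weight 9, w·C = 585
Sum = 168+114+320+70+392+585 = 1649.

1649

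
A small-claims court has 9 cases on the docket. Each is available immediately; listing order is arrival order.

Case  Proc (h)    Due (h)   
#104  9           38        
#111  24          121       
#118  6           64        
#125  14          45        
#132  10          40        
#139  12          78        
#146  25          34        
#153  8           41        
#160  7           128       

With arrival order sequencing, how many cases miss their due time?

4

FIFO (arrival order): #104 #111 #118 #125 #132 #139 #146 #153 #160.
#104: 0→9, due 38, tardiness 0
#111: 9→33, due 121, tardiness 0
#118: 33→39, due 64, tardiness 0
#125: 39→53, due 45, tardiness 8
#132: 53→63, due 40, tardiness 23
#139: 63→75, due 78, tardiness 0
#146: 75→100, due 34, tardiness 66
#153: 100→108, due 41, tardiness 67
#160: 108→115, due 128, tardiness 0
Late cases: 4.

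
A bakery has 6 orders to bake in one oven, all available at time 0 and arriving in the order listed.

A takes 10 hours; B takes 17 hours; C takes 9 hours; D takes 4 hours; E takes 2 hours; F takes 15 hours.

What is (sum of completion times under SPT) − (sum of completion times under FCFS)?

SPT (increasing processing time): E D C A F B.
E: 0→2
D: 2→6
C: 6→15
A: 15→25
F: 25→40
B: 40→57
Sum = 2+6+15+25+40+57 = 145.
FIFO (arrival order): A B C D E F.
A: 0→10
B: 10→27
C: 27→36
D: 36→40
E: 40→42
F: 42→57
Sum = 10+27+36+40+42+57 = 212.
Difference = 145 − 212 = -67.

-67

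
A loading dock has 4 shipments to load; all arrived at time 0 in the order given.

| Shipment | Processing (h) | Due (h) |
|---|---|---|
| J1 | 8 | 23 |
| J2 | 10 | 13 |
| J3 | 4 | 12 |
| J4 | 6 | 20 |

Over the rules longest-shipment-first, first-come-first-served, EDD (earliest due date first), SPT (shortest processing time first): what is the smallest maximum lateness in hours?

LPT (decreasing processing time): J2 J1 J4 J3.
J2: 0→10, due 13, lateness -3
J1: 10→18, due 23, lateness -5
J4: 18→24, due 20, lateness 4
J3: 24→28, due 12, lateness 16
Maximum = 16.
FIFO (arrival order): J1 J2 J3 J4.
J1: 0→8, due 23, lateness -15
J2: 8→18, due 13, lateness 5
J3: 18→22, due 12, lateness 10
J4: 22→28, due 20, lateness 8
Maximum = 10.
EDD (increasing due date): J3 J2 J4 J1.
J3: 0→4, due 12, lateness -8
J2: 4→14, due 13, lateness 1
J4: 14→20, due 20, lateness 0
J1: 20→28, due 23, lateness 5
Maximum = 5.
SPT (increasing processing time): J3 J4 J1 J2.
J3: 0→4, due 12, lateness -8
J4: 4→10, due 20, lateness -10
J1: 10→18, due 23, lateness -5
J2: 18→28, due 13, lateness 15
Maximum = 15.
LPT 16, FIFO 10, EDD 5, SPT 15 → minimum 5.

5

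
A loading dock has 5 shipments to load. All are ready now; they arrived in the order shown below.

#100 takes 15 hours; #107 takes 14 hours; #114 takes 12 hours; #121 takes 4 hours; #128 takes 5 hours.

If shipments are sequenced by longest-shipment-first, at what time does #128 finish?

LPT (decreasing processing time): #100 #107 #114 #128 #121.
#100: 0→15
#107: 15→29
#114: 29→41
#128: 41→46

46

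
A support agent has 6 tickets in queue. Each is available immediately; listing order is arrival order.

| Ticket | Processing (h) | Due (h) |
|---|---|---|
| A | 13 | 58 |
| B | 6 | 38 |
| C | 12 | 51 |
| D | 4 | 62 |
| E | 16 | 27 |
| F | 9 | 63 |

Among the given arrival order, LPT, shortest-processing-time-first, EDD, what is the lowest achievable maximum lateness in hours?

FIFO (arrival order): A B C D E F.
A: 0→13, due 58, lateness -45
B: 13→19, due 38, lateness -19
C: 19→31, due 51, lateness -20
D: 31→35, due 62, lateness -27
E: 35→51, due 27, lateness 24
F: 51→60, due 63, lateness -3
Maximum = 24.
LPT (decreasing processing time): E A C F B D.
E: 0→16, due 27, lateness -11
A: 16→29, due 58, lateness -29
C: 29→41, due 51, lateness -10
F: 41→50, due 63, lateness -13
B: 50→56, due 38, lateness 18
D: 56→60, due 62, lateness -2
Maximum = 18.
SPT (increasing processing time): D B F C A E.
D: 0→4, due 62, lateness -58
B: 4→10, due 38, lateness -28
F: 10→19, due 63, lateness -44
C: 19→31, due 51, lateness -20
A: 31→44, due 58, lateness -14
E: 44→60, due 27, lateness 33
Maximum = 33.
EDD (increasing due date): E B C A D F.
E: 0→16, due 27, lateness -11
B: 16→22, due 38, lateness -16
C: 22→34, due 51, lateness -17
A: 34→47, due 58, lateness -11
D: 47→51, due 62, lateness -11
F: 51→60, due 63, lateness -3
Maximum = -3.
FIFO 24, LPT 18, SPT 33, EDD -3 → minimum -3.

-3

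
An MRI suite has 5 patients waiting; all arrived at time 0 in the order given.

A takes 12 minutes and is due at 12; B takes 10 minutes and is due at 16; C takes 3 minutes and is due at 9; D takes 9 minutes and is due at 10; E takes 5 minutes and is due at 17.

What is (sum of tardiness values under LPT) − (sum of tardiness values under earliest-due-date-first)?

LPT (decreasing processing time): A B D E C.
A: 0→12, due 12, tardiness 0
B: 12→22, due 16, tardiness 6
D: 22→31, due 10, tardiness 21
E: 31→36, due 17, tardiness 19
C: 36→39, due 9, tardiness 30
Sum = 0+6+21+19+30 = 76.
EDD (increasing due date): C D A B E.
C: 0→3, due 9, tardiness 0
D: 3→12, due 10, tardiness 2
A: 12→24, due 12, tardiness 12
B: 24→34, due 16, tardiness 18
E: 34→39, due 17, tardiness 22
Sum = 0+2+12+18+22 = 54.
Difference = 76 − 54 = 22.

22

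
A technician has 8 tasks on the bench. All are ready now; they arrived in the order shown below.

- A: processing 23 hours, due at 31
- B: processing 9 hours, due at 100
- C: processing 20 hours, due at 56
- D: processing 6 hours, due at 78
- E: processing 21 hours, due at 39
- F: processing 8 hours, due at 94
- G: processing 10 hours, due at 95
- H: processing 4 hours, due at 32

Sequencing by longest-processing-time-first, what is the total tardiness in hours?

LPT (decreasing processing time): A E C G B F D H.
A: 0→23, due 31, tardiness 0
E: 23→44, due 39, tardiness 5
C: 44→64, due 56, tardiness 8
G: 64→74, due 95, tardiness 0
B: 74→83, due 100, tardiness 0
F: 83→91, due 94, tardiness 0
D: 91→97, due 78, tardiness 19
H: 97→101, due 32, tardiness 69
Sum = 0+5+8+0+0+0+19+69 = 101.

101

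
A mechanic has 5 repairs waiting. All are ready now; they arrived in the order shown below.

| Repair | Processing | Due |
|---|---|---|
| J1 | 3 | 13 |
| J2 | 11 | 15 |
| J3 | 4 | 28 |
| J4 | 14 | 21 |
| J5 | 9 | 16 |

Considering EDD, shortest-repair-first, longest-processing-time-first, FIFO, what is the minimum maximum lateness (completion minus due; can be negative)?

EDD (increasing due date): J1 J2 J5 J4 J3.
J1: 0→3, due 13, lateness -10
J2: 3→14, due 15, lateness -1
J5: 14→23, due 16, lateness 7
J4: 23→37, due 21, lateness 16
J3: 37→41, due 28, lateness 13
Maximum = 16.
SPT (increasing processing time): J1 J3 J5 J2 J4.
J1: 0→3, due 13, lateness -10
J3: 3→7, due 28, lateness -21
J5: 7→16, due 16, lateness 0
J2: 16→27, due 15, lateness 12
J4: 27→41, due 21, lateness 20
Maximum = 20.
LPT (decreasing processing time): J4 J2 J5 J3 J1.
J4: 0→14, due 21, lateness -7
J2: 14→25, due 15, lateness 10
J5: 25→34, due 16, lateness 18
J3: 34→38, due 28, lateness 10
J1: 38→41, due 13, lateness 28
Maximum = 28.
FIFO (arrival order): J1 J2 J3 J4 J5.
J1: 0→3, due 13, lateness -10
J2: 3→14, due 15, lateness -1
J3: 14→18, due 28, lateness -10
J4: 18→32, due 21, lateness 11
J5: 32→41, due 16, lateness 25
Maximum = 25.
EDD 16, SPT 20, LPT 28, FIFO 25 → minimum 16.

16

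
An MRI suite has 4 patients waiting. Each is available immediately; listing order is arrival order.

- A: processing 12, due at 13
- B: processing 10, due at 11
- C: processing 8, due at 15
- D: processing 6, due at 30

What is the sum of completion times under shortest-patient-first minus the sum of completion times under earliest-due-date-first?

SPT (increasing processing time): D C B A.
D: 0→6
C: 6→14
B: 14→24
A: 24→36
Sum = 6+14+24+36 = 80.
EDD (increasing due date): B A C D.
B: 0→10
A: 10→22
C: 22→30
D: 30→36
Sum = 10+22+30+36 = 98.
Difference = 80 − 98 = -18.

-18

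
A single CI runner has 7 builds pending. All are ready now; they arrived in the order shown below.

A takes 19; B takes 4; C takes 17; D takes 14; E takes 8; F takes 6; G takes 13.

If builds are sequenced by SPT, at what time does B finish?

4

SPT (increasing processing time): B F E G D C A.
B: 0→4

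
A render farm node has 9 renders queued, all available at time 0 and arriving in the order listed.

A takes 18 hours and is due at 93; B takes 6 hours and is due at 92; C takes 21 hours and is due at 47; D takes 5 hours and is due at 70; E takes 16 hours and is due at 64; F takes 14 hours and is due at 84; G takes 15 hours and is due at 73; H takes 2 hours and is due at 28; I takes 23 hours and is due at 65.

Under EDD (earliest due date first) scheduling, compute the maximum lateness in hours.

27

EDD (increasing due date): H C E I D G F B A.
H: 0→2, due 28, lateness -26
C: 2→23, due 47, lateness -24
E: 23→39, due 64, lateness -25
I: 39→62, due 65, lateness -3
D: 62→67, due 70, lateness -3
G: 67→82, due 73, lateness 9
F: 82→96, due 84, lateness 12
B: 96→102, due 92, lateness 10
A: 102→120, due 93, lateness 27
Maximum = 27.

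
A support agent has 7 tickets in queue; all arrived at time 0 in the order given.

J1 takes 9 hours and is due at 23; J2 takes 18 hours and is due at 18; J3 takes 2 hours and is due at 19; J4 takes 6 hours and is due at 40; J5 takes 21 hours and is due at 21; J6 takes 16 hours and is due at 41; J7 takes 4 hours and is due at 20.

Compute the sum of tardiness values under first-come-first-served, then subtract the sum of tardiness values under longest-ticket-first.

-76

FIFO (arrival order): J1 J2 J3 J4 J5 J6 J7.
J1: 0→9, due 23, tardiness 0
J2: 9→27, due 18, tardiness 9
J3: 27→29, due 19, tardiness 10
J4: 29→35, due 40, tardiness 0
J5: 35→56, due 21, tardiness 35
J6: 56→72, due 41, tardiness 31
J7: 72→76, due 20, tardiness 56
Sum = 0+9+10+0+35+31+56 = 141.
LPT (decreasing processing time): J5 J2 J6 J1 J4 J7 J3.
J5: 0→21, due 21, tardiness 0
J2: 21→39, due 18, tardiness 21
J6: 39→55, due 41, tardiness 14
J1: 55→64, due 23, tardiness 41
J4: 64→70, due 40, tardiness 30
J7: 70→74, due 20, tardiness 54
J3: 74→76, due 19, tardiness 57
Sum = 0+21+14+41+30+54+57 = 217.
Difference = 141 − 217 = -76.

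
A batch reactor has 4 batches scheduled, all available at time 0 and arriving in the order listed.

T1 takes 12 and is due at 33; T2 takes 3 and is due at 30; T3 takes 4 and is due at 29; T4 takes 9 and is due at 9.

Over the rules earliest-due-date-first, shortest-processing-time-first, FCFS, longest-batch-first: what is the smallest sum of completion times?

54

EDD (increasing due date): T4 T3 T2 T1.
T4: 0→9
T3: 9→13
T2: 13→16
T1: 16→28
Sum = 9+13+16+28 = 66.
SPT (increasing processing time): T2 T3 T4 T1.
T2: 0→3
T3: 3→7
T4: 7→16
T1: 16→28
Sum = 3+7+16+28 = 54.
FIFO (arrival order): T1 T2 T3 T4.
T1: 0→12
T2: 12→15
T3: 15→19
T4: 19→28
Sum = 12+15+19+28 = 74.
LPT (decreasing processing time): T1 T4 T3 T2.
T1: 0→12
T4: 12→21
T3: 21→25
T2: 25→28
Sum = 12+21+25+28 = 86.
EDD 66, SPT 54, FIFO 74, LPT 86 → minimum 54.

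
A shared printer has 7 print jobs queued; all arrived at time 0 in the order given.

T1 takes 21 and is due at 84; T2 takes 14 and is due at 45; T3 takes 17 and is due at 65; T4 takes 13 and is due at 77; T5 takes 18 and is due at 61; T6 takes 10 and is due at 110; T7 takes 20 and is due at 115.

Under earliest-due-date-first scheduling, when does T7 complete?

113

EDD (increasing due date): T2 T5 T3 T4 T1 T6 T7.
T2: 0→14
T5: 14→32
T3: 32→49
T4: 49→62
T1: 62→83
T6: 83→93
T7: 93→113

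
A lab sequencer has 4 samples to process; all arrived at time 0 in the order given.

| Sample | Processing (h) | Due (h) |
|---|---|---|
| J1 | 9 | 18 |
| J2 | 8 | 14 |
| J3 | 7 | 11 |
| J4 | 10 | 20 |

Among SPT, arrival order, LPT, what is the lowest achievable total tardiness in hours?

SPT (increasing processing time): J3 J2 J1 J4.
J3: 0→7, due 11, tardiness 0
J2: 7→15, due 14, tardiness 1
J1: 15→24, due 18, tardiness 6
J4: 24→34, due 20, tardiness 14
Sum = 0+1+6+14 = 21.
FIFO (arrival order): J1 J2 J3 J4.
J1: 0→9, due 18, tardiness 0
J2: 9→17, due 14, tardiness 3
J3: 17→24, due 11, tardiness 13
J4: 24→34, due 20, tardiness 14
Sum = 0+3+13+14 = 30.
LPT (decreasing processing time): J4 J1 J2 J3.
J4: 0→10, due 20, tardiness 0
J1: 10→19, due 18, tardiness 1
J2: 19→27, due 14, tardiness 13
J3: 27→34, due 11, tardiness 23
Sum = 0+1+13+23 = 37.
SPT 21, FIFO 30, LPT 37 → minimum 21.

21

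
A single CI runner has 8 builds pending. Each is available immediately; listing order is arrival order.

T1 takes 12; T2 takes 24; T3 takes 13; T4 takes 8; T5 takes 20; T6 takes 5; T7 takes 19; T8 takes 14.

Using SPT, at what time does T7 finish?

71

SPT (increasing processing time): T6 T4 T1 T3 T8 T7 T5 T2.
T6: 0→5
T4: 5→13
T1: 13→25
T3: 25→38
T8: 38→52
T7: 52→71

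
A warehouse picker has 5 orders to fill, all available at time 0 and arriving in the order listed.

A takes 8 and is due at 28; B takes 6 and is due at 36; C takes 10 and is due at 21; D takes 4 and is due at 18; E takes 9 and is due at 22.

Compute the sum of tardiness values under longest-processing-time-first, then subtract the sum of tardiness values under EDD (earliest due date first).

14

LPT (decreasing processing time): C E A B D.
C: 0→10, due 21, tardiness 0
E: 10→19, due 22, tardiness 0
A: 19→27, due 28, tardiness 0
B: 27→33, due 36, tardiness 0
D: 33→37, due 18, tardiness 19
Sum = 0+0+0+0+19 = 19.
EDD (increasing due date): D C E A B.
D: 0→4, due 18, tardiness 0
C: 4→14, due 21, tardiness 0
E: 14→23, due 22, tardiness 1
A: 23→31, due 28, tardiness 3
B: 31→37, due 36, tardiness 1
Sum = 0+0+1+3+1 = 5.
Difference = 19 − 5 = 14.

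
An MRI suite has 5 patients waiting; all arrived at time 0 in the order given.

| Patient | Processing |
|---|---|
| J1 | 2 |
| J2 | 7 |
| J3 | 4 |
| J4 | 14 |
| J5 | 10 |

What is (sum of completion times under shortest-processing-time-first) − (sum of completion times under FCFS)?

SPT (increasing processing time): J1 J3 J2 J5 J4.
J1: 0→2
J3: 2→6
J2: 6→13
J5: 13→23
J4: 23→37
Sum = 2+6+13+23+37 = 81.
FIFO (arrival order): J1 J2 J3 J4 J5.
J1: 0→2
J2: 2→9
J3: 9→13
J4: 13→27
J5: 27→37
Sum = 2+9+13+27+37 = 88.
Difference = 81 − 88 = -7.

-7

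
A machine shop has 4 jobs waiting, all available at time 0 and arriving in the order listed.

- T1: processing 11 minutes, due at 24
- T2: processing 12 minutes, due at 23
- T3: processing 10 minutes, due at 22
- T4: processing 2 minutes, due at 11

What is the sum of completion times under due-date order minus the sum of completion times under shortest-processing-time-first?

1

EDD (increasing due date): T4 T3 T2 T1.
T4: 0→2
T3: 2→12
T2: 12→24
T1: 24→35
Sum = 2+12+24+35 = 73.
SPT (increasing processing time): T4 T3 T1 T2.
T4: 0→2
T3: 2→12
T1: 12→23
T2: 23→35
Sum = 2+12+23+35 = 72.
Difference = 73 − 72 = 1.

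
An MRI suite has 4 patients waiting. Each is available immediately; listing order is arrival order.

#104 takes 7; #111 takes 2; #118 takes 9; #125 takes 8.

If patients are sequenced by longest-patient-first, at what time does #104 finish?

24

LPT (decreasing processing time): #118 #125 #104 #111.
#118: 0→9
#125: 9→17
#104: 17→24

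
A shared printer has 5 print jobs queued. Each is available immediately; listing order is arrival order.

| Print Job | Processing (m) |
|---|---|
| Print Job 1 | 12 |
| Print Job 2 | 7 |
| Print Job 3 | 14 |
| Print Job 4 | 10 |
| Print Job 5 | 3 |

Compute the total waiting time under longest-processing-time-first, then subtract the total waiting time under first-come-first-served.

LPT (decreasing processing time): Print Job 3 Print Job 1 Print Job 4 Print Job 2 Print Job 5.
Print Job 3: waits 0, runs 0→14
Print Job 1: waits 14, runs 14→26
Print Job 4: waits 26, runs 26→36
Print Job 2: waits 36, runs 36→43
Print Job 5: waits 43, runs 43→46
Sum = 0+14+26+36+43 = 119.
FIFO (arrival order): Print Job 1 Print Job 2 Print Job 3 Print Job 4 Print Job 5.
Print Job 1: waits 0, runs 0→12
Print Job 2: waits 12, runs 12→19
Print Job 3: waits 19, runs 19→33
Print Job 4: waits 33, runs 33→43
Print Job 5: waits 43, runs 43→46
Sum = 0+12+19+33+43 = 107.
Difference = 119 − 107 = 12.

12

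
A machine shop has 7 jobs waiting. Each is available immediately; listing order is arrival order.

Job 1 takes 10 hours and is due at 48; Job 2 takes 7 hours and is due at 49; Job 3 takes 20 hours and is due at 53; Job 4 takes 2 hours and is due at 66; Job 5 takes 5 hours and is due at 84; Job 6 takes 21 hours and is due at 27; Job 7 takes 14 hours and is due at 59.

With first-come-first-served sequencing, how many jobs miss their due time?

FIFO (arrival order): Job 1 Job 2 Job 3 Job 4 Job 5 Job 6 Job 7.
Job 1: 0→10, due 48, tardiness 0
Job 2: 10→17, due 49, tardiness 0
Job 3: 17→37, due 53, tardiness 0
Job 4: 37→39, due 66, tardiness 0
Job 5: 39→44, due 84, tardiness 0
Job 6: 44→65, due 27, tardiness 38
Job 7: 65→79, due 59, tardiness 20
Late jobs: 2.

2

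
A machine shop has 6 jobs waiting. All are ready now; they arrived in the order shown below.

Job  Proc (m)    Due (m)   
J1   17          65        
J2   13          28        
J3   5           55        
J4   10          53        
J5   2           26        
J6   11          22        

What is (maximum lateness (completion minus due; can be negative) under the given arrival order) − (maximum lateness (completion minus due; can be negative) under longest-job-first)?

FIFO (arrival order): J1 J2 J3 J4 J5 J6.
J1: 0→17, due 65, lateness -48
J2: 17→30, due 28, lateness 2
J3: 30→35, due 55, lateness -20
J4: 35→45, due 53, lateness -8
J5: 45→47, due 26, lateness 21
J6: 47→58, due 22, lateness 36
Maximum = 36.
LPT (decreasing processing time): J1 J2 J6 J4 J3 J5.
J1: 0→17, due 65, lateness -48
J2: 17→30, due 28, lateness 2
J6: 30→41, due 22, lateness 19
J4: 41→51, due 53, lateness -2
J3: 51→56, due 55, lateness 1
J5: 56→58, due 26, lateness 32
Maximum = 32.
Difference = 36 − 32 = 4.

4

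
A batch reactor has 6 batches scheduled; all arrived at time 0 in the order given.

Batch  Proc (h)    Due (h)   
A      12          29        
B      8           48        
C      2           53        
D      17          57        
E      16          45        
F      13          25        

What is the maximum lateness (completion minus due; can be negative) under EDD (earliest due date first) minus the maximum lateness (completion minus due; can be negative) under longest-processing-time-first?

EDD (increasing due date): F A E B C D.
F: 0→13, due 25, lateness -12
A: 13→25, due 29, lateness -4
E: 25→41, due 45, lateness -4
B: 41→49, due 48, lateness 1
C: 49→51, due 53, lateness -2
D: 51→68, due 57, lateness 11
Maximum = 11.
LPT (decreasing processing time): D E F A B C.
D: 0→17, due 57, lateness -40
E: 17→33, due 45, lateness -12
F: 33→46, due 25, lateness 21
A: 46→58, due 29, lateness 29
B: 58→66, due 48, lateness 18
C: 66→68, due 53, lateness 15
Maximum = 29.
Difference = 11 − 29 = -18.

-18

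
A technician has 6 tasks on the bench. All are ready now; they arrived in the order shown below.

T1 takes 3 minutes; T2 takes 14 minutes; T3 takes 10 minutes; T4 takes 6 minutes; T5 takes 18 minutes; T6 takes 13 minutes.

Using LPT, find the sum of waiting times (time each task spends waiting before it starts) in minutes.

211

LPT (decreasing processing time): T5 T2 T6 T3 T4 T1.
T5: waits 0, runs 0→18
T2: waits 18, runs 18→32
T6: waits 32, runs 32→45
T3: waits 45, runs 45→55
T4: waits 55, runs 55→61
T1: waits 61, runs 61→64
Sum = 0+18+32+45+55+61 = 211.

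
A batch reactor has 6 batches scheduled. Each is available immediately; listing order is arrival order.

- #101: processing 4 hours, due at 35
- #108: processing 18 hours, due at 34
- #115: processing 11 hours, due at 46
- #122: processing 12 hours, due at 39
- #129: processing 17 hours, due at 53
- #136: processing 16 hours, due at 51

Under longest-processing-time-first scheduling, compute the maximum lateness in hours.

LPT (decreasing processing time): #108 #129 #136 #122 #115 #101.
#108: 0→18, due 34, lateness -16
#129: 18→35, due 53, lateness -18
#136: 35→51, due 51, lateness 0
#122: 51→63, due 39, lateness 24
#115: 63→74, due 46, lateness 28
#101: 74→78, due 35, lateness 43
Maximum = 43.

43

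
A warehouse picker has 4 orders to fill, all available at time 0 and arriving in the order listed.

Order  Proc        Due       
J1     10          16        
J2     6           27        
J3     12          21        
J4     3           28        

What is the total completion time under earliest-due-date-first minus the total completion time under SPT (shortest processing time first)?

29

EDD (increasing due date): J1 J3 J2 J4.
J1: 0→10
J3: 10→22
J2: 22→28
J4: 28→31
Sum = 10+22+28+31 = 91.
SPT (increasing processing time): J4 J2 J1 J3.
J4: 0→3
J2: 3→9
J1: 9→19
J3: 19→31
Sum = 3+9+19+31 = 62.
Difference = 91 − 62 = 29.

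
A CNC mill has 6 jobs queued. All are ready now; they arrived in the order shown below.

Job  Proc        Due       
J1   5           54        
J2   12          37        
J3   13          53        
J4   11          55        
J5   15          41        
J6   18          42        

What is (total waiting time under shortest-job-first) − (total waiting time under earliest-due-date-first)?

-59

SPT (increasing processing time): J1 J4 J2 J3 J5 J6.
J1: waits 0, runs 0→5
J4: waits 5, runs 5→16
J2: waits 16, runs 16→28
J3: waits 28, runs 28→41
J5: waits 41, runs 41→56
J6: waits 56, runs 56→74
Sum = 0+5+16+28+41+56 = 146.
EDD (increasing due date): J2 J5 J6 J3 J1 J4.
J2: waits 0, runs 0→12
J5: waits 12, runs 12→27
J6: waits 27, runs 27→45
J3: waits 45, runs 45→58
J1: waits 58, runs 58→63
J4: waits 63, runs 63→74
Sum = 0+12+27+45+58+63 = 205.
Difference = 146 − 205 = -59.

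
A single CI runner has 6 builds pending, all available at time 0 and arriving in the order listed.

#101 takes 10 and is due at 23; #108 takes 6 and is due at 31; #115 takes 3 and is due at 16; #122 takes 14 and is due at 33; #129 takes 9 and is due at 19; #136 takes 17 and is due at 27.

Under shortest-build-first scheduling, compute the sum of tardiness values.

SPT (increasing processing time): #115 #108 #129 #101 #122 #136.
#115: 0→3, due 16, tardiness 0
#108: 3→9, due 31, tardiness 0
#129: 9→18, due 19, tardiness 0
#101: 18→28, due 23, tardiness 5
#122: 28→42, due 33, tardiness 9
#136: 42→59, due 27, tardiness 32
Sum = 0+0+0+5+9+32 = 46.

46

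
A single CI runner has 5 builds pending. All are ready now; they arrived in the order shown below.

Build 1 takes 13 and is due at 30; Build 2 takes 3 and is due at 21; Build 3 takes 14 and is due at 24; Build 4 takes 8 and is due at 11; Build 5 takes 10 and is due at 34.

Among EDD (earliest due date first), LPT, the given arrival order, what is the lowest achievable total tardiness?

23

EDD (increasing due date): Build 4 Build 2 Build 3 Build 1 Build 5.
Build 4: 0→8, due 11, tardiness 0
Build 2: 8→11, due 21, tardiness 0
Build 3: 11→25, due 24, tardiness 1
Build 1: 25→38, due 30, tardiness 8
Build 5: 38→48, due 34, tardiness 14
Sum = 0+0+1+8+14 = 23.
LPT (decreasing processing time): Build 3 Build 1 Build 5 Build 4 Build 2.
Build 3: 0→14, due 24, tardiness 0
Build 1: 14→27, due 30, tardiness 0
Build 5: 27→37, due 34, tardiness 3
Build 4: 37→45, due 11, tardiness 34
Build 2: 45→48, due 21, tardiness 27
Sum = 0+0+3+34+27 = 64.
FIFO (arrival order): Build 1 Build 2 Build 3 Build 4 Build 5.
Build 1: 0→13, due 30, tardiness 0
Build 2: 13→16, due 21, tardiness 0
Build 3: 16→30, due 24, tardiness 6
Build 4: 30→38, due 11, tardiness 27
Build 5: 38→48, due 34, tardiness 14
Sum = 0+0+6+27+14 = 47.
EDD 23, LPT 64, FIFO 47 → minimum 23.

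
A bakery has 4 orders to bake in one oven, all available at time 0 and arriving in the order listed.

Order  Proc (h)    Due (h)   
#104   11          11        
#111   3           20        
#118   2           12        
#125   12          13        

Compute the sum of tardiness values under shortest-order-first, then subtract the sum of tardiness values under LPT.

-14

SPT (increasing processing time): #118 #111 #104 #125.
#118: 0→2, due 12, tardiness 0
#111: 2→5, due 20, tardiness 0
#104: 5→16, due 11, tardiness 5
#125: 16→28, due 13, tardiness 15
Sum = 0+0+5+15 = 20.
LPT (decreasing processing time): #125 #104 #111 #118.
#125: 0→12, due 13, tardiness 0
#104: 12→23, due 11, tardiness 12
#111: 23→26, due 20, tardiness 6
#118: 26→28, due 12, tardiness 16
Sum = 0+12+6+16 = 34.
Difference = 20 − 34 = -14.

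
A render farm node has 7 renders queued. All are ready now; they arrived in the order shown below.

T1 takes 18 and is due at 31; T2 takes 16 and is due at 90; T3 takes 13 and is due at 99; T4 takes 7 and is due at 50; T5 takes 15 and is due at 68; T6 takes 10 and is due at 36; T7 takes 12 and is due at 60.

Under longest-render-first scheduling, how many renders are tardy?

3

LPT (decreasing processing time): T1 T2 T5 T3 T7 T6 T4.
T1: 0→18, due 31, tardiness 0
T2: 18→34, due 90, tardiness 0
T5: 34→49, due 68, tardiness 0
T3: 49→62, due 99, tardiness 0
T7: 62→74, due 60, tardiness 14
T6: 74→84, due 36, tardiness 48
T4: 84→91, due 50, tardiness 41
Late renders: 3.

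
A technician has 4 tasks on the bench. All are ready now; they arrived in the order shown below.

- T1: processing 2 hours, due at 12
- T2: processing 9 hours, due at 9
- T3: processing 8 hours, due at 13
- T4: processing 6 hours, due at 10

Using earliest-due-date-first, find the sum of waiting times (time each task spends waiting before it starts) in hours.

EDD (increasing due date): T2 T4 T1 T3.
T2: waits 0, runs 0→9
T4: waits 9, runs 9→15
T1: waits 15, runs 15→17
T3: waits 17, runs 17→25
Sum = 0+9+15+17 = 41.

41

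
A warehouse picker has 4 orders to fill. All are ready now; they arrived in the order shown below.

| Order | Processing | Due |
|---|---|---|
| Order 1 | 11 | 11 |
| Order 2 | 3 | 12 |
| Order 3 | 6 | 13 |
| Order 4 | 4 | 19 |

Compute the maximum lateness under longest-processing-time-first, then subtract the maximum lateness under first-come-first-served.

LPT (decreasing processing time): Order 1 Order 3 Order 4 Order 2.
Order 1: 0→11, due 11, lateness 0
Order 3: 11→17, due 13, lateness 4
Order 4: 17→21, due 19, lateness 2
Order 2: 21→24, due 12, lateness 12
Maximum = 12.
FIFO (arrival order): Order 1 Order 2 Order 3 Order 4.
Order 1: 0→11, due 11, lateness 0
Order 2: 11→14, due 12, lateness 2
Order 3: 14→20, due 13, lateness 7
Order 4: 20→24, due 19, lateness 5
Maximum = 7.
Difference = 12 − 7 = 5.

5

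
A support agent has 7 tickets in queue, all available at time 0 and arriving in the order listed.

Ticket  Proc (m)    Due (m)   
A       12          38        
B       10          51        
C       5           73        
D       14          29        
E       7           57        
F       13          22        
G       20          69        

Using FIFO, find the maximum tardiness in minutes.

FIFO (arrival order): A B C D E F G.
A: 0→12, due 38, tardiness 0
B: 12→22, due 51, tardiness 0
C: 22→27, due 73, tardiness 0
D: 27→41, due 29, tardiness 12
E: 41→48, due 57, tardiness 0
F: 48→61, due 22, tardiness 39
G: 61→81, due 69, tardiness 12
Maximum = 39.

39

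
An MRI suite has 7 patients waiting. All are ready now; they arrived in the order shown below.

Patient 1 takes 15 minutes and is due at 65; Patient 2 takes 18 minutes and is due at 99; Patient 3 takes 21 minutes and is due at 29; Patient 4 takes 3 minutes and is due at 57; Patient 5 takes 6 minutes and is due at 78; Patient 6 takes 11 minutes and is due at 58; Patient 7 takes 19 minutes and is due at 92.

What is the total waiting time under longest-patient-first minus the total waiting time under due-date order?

105

LPT (decreasing processing time): Patient 3 Patient 7 Patient 2 Patient 1 Patient 6 Patient 5 Patient 4.
Patient 3: waits 0, runs 0→21
Patient 7: waits 21, runs 21→40
Patient 2: waits 40, runs 40→58
Patient 1: waits 58, runs 58→73
Patient 6: waits 73, runs 73→84
Patient 5: waits 84, runs 84→90
Patient 4: waits 90, runs 90→93
Sum = 0+21+40+58+73+84+90 = 366.
EDD (increasing due date): Patient 3 Patient 4 Patient 6 Patient 1 Patient 5 Patient 7 Patient 2.
Patient 3: waits 0, runs 0→21
Patient 4: waits 21, runs 21→24
Patient 6: waits 24, runs 24→35
Patient 1: waits 35, runs 35→50
Patient 5: waits 50, runs 50→56
Patient 7: waits 56, runs 56→75
Patient 2: waits 75, runs 75→93
Sum = 0+21+24+35+50+56+75 = 261.
Difference = 366 − 261 = 105.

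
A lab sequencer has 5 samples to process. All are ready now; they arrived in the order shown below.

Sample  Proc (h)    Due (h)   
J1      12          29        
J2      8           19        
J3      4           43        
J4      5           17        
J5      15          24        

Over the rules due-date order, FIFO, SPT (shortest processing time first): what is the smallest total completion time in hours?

103

EDD (increasing due date): J4 J2 J5 J1 J3.
J4: 0→5
J2: 5→13
J5: 13→28
J1: 28→40
J3: 40→44
Sum = 5+13+28+40+44 = 130.
FIFO (arrival order): J1 J2 J3 J4 J5.
J1: 0→12
J2: 12→20
J3: 20→24
J4: 24→29
J5: 29→44
Sum = 12+20+24+29+44 = 129.
SPT (increasing processing time): J3 J4 J2 J1 J5.
J3: 0→4
J4: 4→9
J2: 9→17
J1: 17→29
J5: 29→44
Sum = 4+9+17+29+44 = 103.
EDD 130, FIFO 129, SPT 103 → minimum 103.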